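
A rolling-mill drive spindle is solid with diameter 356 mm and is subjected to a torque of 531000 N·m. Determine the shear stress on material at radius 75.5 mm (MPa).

J = πd⁴/32 = π(0.356)⁴/32 = 1.577×10^-3 m⁴.
Shear stress varies linearly with radius: τ = T·r/J = 531000 × 0.0755 / 1.577×10^-3 = 2.542×10^7 Pa.

25.4 MPa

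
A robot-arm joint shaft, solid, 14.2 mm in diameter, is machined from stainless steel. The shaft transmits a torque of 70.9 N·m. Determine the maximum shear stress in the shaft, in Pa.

J = πd⁴/32 = π(0.0142)⁴/32 = 3.992×10^-9 m⁴.
τ_max = T·r/J = 70.90 × 0.00710 / 3.992×10^-9 = 1.261×10^8 Pa.

1.26e8 Pa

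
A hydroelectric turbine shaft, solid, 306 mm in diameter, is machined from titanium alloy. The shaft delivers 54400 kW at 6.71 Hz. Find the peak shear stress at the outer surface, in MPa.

229 MPa

ω = 2π·6.71 = 42.16 rad/s, so T = P/ω = 54400×10³ / 42.16 = 1.290e6 N·m.
J = πd⁴/32 = π(0.306)⁴/32 = 8.608×10^-4 m⁴.
τ_max = T·r/J = 1.290e6 × 0.153 / 8.608×10^-4 = 2.294×10^8 Pa.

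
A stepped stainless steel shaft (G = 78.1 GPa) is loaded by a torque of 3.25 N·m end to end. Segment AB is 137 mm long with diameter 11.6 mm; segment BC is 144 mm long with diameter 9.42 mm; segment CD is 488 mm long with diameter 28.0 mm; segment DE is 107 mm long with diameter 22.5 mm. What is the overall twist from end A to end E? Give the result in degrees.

0.657°

J_AB = π(0.0116)⁴/32 = 1.78×10^-9 m⁴; J_BC = π(0.00942)⁴/32 = 7.73×10^-10 m⁴; J_CD = π(0.0280)⁴/32 = 6.03×10^-8 m⁴; J_DE = π(0.0225)⁴/32 = 2.52×10^-8 m⁴.
θ = (T/G)·Σ L_i/J_i = (3.250/78.1×10⁹)·(0.137/1.78×10^-9 + 0.144/7.73×10^-10 + 0.488/6.03×10^-8 + 0.107/2.52×10^-8) = 0.01147 rad.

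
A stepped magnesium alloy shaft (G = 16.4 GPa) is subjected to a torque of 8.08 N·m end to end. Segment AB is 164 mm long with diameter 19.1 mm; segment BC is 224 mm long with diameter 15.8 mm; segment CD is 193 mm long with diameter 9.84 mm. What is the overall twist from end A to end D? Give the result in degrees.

J_AB = π(0.0191)⁴/32 = 1.31×10^-8 m⁴; J_BC = π(0.0158)⁴/32 = 6.12×10^-9 m⁴; J_CD = π(0.00984)⁴/32 = 9.20×10^-10 m⁴.
θ = (T/G)·Σ L_i/J_i = (8.080/16.4×10⁹)·(0.164/1.31×10^-8 + 0.224/6.12×10^-9 + 0.193/9.20×10^-10) = 0.1275 rad.

7.31°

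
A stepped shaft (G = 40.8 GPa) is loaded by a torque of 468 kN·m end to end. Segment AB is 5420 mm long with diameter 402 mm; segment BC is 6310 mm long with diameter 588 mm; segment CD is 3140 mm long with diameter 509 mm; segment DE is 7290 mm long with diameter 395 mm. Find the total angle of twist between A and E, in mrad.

J_AB = π(0.402)⁴/32 = 2.56×10^-3 m⁴; J_BC = π(0.588)⁴/32 = 0.0117 m⁴; J_CD = π(0.509)⁴/32 = 6.59×10^-3 m⁴; J_DE = π(0.395)⁴/32 = 2.39×10^-3 m⁴.
θ = (T/G)·Σ L_i/J_i = (468000/40.8×10⁹)·(5.42/2.56×10^-3 + 6.31/0.0117 + 3.14/6.59×10^-3 + 7.29/2.39×10^-3) = 0.07087 rad.

70.9 mrad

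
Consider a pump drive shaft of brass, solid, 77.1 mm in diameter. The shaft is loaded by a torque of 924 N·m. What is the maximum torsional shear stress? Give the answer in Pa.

J = πd⁴/32 = π(0.0771)⁴/32 = 3.469×10^-6 m⁴.
τ_max = T·r/J = 924.0 × 0.0385 / 3.469×10^-6 = 1.027×10^7 Pa.

1.03e7 Pa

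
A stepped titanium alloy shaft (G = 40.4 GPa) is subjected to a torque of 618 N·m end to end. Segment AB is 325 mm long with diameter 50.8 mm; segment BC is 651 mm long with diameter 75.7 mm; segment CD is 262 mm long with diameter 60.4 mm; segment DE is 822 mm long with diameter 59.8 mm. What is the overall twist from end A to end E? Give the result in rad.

J_AB = π(0.0508)⁴/32 = 6.54×10^-7 m⁴; J_BC = π(0.0757)⁴/32 = 3.22×10^-6 m⁴; J_CD = π(0.0604)⁴/32 = 1.31×10^-6 m⁴; J_DE = π(0.0598)⁴/32 = 1.26×10^-6 m⁴.
θ = (T/G)·Σ L_i/J_i = (618.0/40.4×10⁹)·(0.325/6.54×10^-7 + 0.651/3.22×10^-6 + 0.262/1.31×10^-6 + 0.822/1.26×10^-6) = 0.02378 rad.

0.0238 rad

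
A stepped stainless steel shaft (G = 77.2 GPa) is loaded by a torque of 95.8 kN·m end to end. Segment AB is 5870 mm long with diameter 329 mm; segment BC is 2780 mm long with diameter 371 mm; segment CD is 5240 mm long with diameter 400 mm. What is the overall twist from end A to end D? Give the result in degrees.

0.617°

J_AB = π(0.329)⁴/32 = 1.15×10^-3 m⁴; J_BC = π(0.371)⁴/32 = 1.86×10^-3 m⁴; J_CD = π(0.400)⁴/32 = 2.51×10^-3 m⁴.
θ = (T/G)·Σ L_i/J_i = (95800/77.2×10⁹)·(5.87/1.15×10^-3 + 2.78/1.86×10^-3 + 5.24/2.51×10^-3) = 0.01077 rad.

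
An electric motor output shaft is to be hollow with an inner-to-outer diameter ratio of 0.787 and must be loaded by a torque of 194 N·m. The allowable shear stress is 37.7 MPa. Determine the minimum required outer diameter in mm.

34.9 mm

For a hollow shaft with d_i/d_o = 0.787: τ_max = 16T/(π d_o³ (1−k⁴)), so d_o = [16T/(π τ_allow (1−k⁴))]^(1/3) = [16·194.0/(π·3.77×10^7·0.6164)]^(1/3) = 0.03490 m.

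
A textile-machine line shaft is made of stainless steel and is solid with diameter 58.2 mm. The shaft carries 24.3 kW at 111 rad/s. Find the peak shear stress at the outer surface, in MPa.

ω = 111 rad/s, so T = P/ω = 24.3×10³ / 111.0 = 218.9 N·m.
J = πd⁴/32 = π(0.0582)⁴/32 = 1.126×10^-6 m⁴.
τ_max = T·r/J = 218.9 × 0.0291 / 1.126×10^-6 = 5.656×10^6 Pa.

5.66 MPa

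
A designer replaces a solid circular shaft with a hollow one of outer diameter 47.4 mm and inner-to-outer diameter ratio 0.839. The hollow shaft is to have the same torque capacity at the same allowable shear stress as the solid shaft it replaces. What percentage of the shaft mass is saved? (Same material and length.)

53.3 %

Equal τ_max and T ⇒ the solid shaft needs d_s³ = d_o³(1−k⁴), so d_s = 47.4·(1−0.839⁴)^(1/3) = 37.73 mm.
Area ratio A_h/A_s = d_o²(1−k²)/d_s² = (1−k²)/(1−k⁴)^(2/3) = 0.4672.
Mass saving = 1 − 0.4672 = 53.3 %.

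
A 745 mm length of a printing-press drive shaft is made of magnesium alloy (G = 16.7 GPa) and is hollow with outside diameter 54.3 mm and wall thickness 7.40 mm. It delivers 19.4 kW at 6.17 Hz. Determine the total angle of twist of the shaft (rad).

ω = 2π·6.17 = 38.77 rad/s, so T = P/ω = 19.4×10³ / 38.77 = 500.4 N·m.
J = π(d_o⁴ − d_i⁴)/32 = π(0.0543⁴ − 0.0395⁴)/32 = 6.145×10^-7 m⁴.
θ = T·L/(G·J) = 500.4 × 0.745 / (16.7×10⁹ × 6.145×10^-7) = 0.03633 rad.

0.0363 rad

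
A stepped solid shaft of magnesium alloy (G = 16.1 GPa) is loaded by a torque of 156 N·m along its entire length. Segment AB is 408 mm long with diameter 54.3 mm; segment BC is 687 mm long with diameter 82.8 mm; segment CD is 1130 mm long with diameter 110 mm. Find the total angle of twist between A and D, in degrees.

J_AB = π(0.0543)⁴/32 = 8.53×10^-7 m⁴; J_BC = π(0.0828)⁴/32 = 4.61×10^-6 m⁴; J_CD = π(0.110)⁴/32 = 1.44×10^-5 m⁴.
θ = (T/G)·Σ L_i/J_i = (156.0/16.1×10⁹)·(0.408/8.53×10^-7 + 0.687/4.61×10^-6 + 1.13/1.44×10^-5) = 6.836×10^-3 rad.

0.392°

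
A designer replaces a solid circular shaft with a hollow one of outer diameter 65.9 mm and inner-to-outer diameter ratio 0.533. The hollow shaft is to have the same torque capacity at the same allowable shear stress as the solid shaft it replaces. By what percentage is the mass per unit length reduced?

Equal τ_max and T ⇒ the solid shaft needs d_s³ = d_o³(1−k⁴), so d_s = 65.9·(1−0.533⁴)^(1/3) = 64.08 mm.
Area ratio A_h/A_s = d_o²(1−k²)/d_s² = (1−k²)/(1−k⁴)^(2/3) = 0.7572.
Mass saving = 1 − 0.7572 = 24.3 %.

24.3 %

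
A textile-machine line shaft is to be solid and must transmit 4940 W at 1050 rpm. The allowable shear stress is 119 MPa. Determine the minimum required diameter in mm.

12.4 mm

ω = 2π·1050/60 = 110.0 rad/s, so T = P/ω = 4940 / 110.0 = 44.93 N·m.
For a solid shaft τ_max = 16T/(πd³), so d = (16T/(π τ_allow))^(1/3) = (16·44.93/(π·1.19×10^8))^(1/3) = 0.01243 m.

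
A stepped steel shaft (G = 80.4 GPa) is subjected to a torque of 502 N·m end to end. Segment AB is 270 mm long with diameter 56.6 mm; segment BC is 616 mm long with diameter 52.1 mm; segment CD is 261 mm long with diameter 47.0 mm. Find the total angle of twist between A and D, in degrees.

0.595°

J_AB = π(0.0566)⁴/32 = 1.01×10^-6 m⁴; J_BC = π(0.0521)⁴/32 = 7.23×10^-7 m⁴; J_CD = π(0.0470)⁴/32 = 4.79×10^-7 m⁴.
θ = (T/G)·Σ L_i/J_i = (502.0/80.4×10⁹)·(0.270/1.01×10^-6 + 0.616/7.23×10^-7 + 0.261/4.79×10^-7) = 0.01039 rad.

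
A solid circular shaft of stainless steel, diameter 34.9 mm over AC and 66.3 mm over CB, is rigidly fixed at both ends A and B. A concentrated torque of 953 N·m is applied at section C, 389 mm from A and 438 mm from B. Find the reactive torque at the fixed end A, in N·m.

75.8 N·m

Compatibility: T_A·a/J_AC = T_B·b/J_CB with T_A + T_B = T₀.
J_AC = 1.46×10^-7 m⁴, J_CB = 1.90×10^-6 m⁴, so T_A = T₀·(J_AC/a)/((J_AC/a)+(J_CB/b)) = 75.83 N·m, T_B = 877.2 N·m.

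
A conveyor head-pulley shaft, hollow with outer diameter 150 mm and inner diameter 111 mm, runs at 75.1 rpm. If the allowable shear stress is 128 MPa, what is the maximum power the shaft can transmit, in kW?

467 kW

J = π(d_o⁴ − d_i⁴)/32 = π(0.150⁴ − 0.111⁴)/32 = 3.480×10^-5 m⁴.
T_max = τ_allow·J/r = 1.28×10^8 × 3.480×10^-5 / 0.0750 = 59390 N·m.
ω = 2π·75.1/60 = 7.864 rad/s, so P_max = T_max·ω = 4.671×10^5 W.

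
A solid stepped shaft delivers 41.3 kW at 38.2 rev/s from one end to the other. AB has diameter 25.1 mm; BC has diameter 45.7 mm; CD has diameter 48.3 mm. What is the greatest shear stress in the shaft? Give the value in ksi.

8.04 ksi

ω = 2π·38.2 = 240.0 rad/s, so T = P/ω = 41.3×10³ / 240.0 = 172.1 N·m.
Under the same torque, τ_max = 16T/(πd³) is largest where d is smallest — segment AB (d = 25.1 mm).
τ_max = 16·172.1/(π·(0.0251)³) = 5.542×10^7 Pa.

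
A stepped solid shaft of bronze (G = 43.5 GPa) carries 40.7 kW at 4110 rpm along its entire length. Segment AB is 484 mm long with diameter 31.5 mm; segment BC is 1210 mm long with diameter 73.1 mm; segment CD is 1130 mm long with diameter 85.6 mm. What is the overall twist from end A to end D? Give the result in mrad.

ω = 2π·4110/60 = 430.4 rad/s, so T = P/ω = 40.7×10³ / 430.4 = 94.56 N·m.
J_AB = π(0.0315)⁴/32 = 9.67×10^-8 m⁴; J_BC = π(0.0731)⁴/32 = 2.80×10^-6 m⁴; J_CD = π(0.0856)⁴/32 = 5.27×10^-6 m⁴.
θ = (T/G)·Σ L_i/J_i = (94.56/43.5×10⁹)·(0.484/9.67×10^-8 + 1.21/2.80×10^-6 + 1.13/5.27×10^-6) = 0.01229 rad.

12.3 mrad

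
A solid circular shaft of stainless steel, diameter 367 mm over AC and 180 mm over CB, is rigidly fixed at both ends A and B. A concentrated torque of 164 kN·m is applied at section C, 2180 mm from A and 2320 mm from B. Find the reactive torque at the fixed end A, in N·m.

156000 N·m

Compatibility: T_A·a/J_AC = T_B·b/J_CB with T_A + T_B = T₀.
J_AC = 1.78×10^-3 m⁴, J_CB = 1.03×10^-4 m⁴, so T_A = T₀·(J_AC/a)/((J_AC/a)+(J_CB/b)) = 155500 N·m, T_B = 8458 N·m.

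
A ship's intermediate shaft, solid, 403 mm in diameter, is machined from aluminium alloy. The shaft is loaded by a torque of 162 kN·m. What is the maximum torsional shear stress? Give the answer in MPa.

J = πd⁴/32 = π(0.403)⁴/32 = 2.590×10^-3 m⁴.
τ_max = T·r/J = 162000 × 0.202 / 2.590×10^-3 = 1.261×10^7 Pa.

12.6 MPa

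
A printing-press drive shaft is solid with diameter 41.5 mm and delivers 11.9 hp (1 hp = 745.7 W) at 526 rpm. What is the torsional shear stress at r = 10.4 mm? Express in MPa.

ω = 2π·526/60 = 55.08 rad/s, so T = P/ω = 11.9×745.7 / 55.08 = 161.1 N·m.
J = πd⁴/32 = π(0.0415)⁴/32 = 2.912×10^-7 m⁴.
Shear stress varies linearly with radius: τ = T·r/J = 161.1 × 0.0104 / 2.912×10^-7 = 5.754×10^6 Pa.

5.75 MPa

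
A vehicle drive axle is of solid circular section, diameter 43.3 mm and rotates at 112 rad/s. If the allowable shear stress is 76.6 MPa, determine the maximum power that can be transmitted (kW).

137 kW

J = πd⁴/32 = π(0.0433)⁴/32 = 3.451×10^-7 m⁴.
T_max = τ_allow·J/r = 7.66×10^7 × 3.451×10^-7 / 0.0216 = 1221 N·m.
ω = 112 rad/s, so P_max = T_max·ω = 1.368×10^5 W.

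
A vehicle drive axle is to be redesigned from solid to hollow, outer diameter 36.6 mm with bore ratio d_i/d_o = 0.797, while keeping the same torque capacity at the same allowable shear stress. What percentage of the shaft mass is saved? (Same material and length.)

48.5 %

Equal τ_max and T ⇒ the solid shaft needs d_s³ = d_o³(1−k⁴), so d_s = 36.6·(1−0.797⁴)^(1/3) = 30.81 mm.
Area ratio A_h/A_s = d_o²(1−k²)/d_s² = (1−k²)/(1−k⁴)^(2/3) = 0.5148.
Mass saving = 1 − 0.5148 = 48.5 %.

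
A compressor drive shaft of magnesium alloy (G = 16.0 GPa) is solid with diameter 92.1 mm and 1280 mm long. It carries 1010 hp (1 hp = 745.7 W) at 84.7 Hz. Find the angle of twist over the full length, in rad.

ω = 2π·84.7 = 532.2 rad/s, so T = P/ω = 1010×745.7 / 532.2 = 1415 N·m.
J = πd⁴/32 = π(0.0921)⁴/32 = 7.064×10^-6 m⁴.
θ = T·L/(G·J) = 1415 × 1.28 / (16.0×10⁹ × 7.064×10^-6) = 0.01603 rad.

0.0160 rad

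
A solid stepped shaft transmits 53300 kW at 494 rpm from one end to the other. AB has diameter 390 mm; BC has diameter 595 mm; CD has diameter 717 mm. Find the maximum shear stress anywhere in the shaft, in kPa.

ω = 2π·494/60 = 51.73 rad/s, so T = P/ω = 53300×10³ / 51.73 = 1.030e6 N·m.
Under the same torque, τ_max = 16T/(πd³) is largest where d is smallest — segment AB (d = 390 mm).
τ_max = 16·1.030e6/(π·(0.390)³) = 8.846×10^7 Pa.

88500 kPa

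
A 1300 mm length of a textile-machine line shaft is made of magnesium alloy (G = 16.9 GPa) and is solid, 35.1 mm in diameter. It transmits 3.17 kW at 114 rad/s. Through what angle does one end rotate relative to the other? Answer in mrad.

ω = 114 rad/s, so T = P/ω = 3.17×10³ / 114.0 = 27.81 N·m.
J = πd⁴/32 = π(0.0351)⁴/32 = 1.490×10^-7 m⁴.
θ = T·L/(G·J) = 27.81 × 1.30 / (16.9×10⁹ × 1.490×10^-7) = 0.01435 rad.

14.4 mrad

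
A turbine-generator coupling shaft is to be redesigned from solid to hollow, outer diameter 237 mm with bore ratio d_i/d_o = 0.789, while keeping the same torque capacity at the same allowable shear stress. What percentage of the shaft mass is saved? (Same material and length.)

Equal τ_max and T ⇒ the solid shaft needs d_s³ = d_o³(1−k⁴), so d_s = 237·(1−0.789⁴)^(1/3) = 201.3 mm.
Area ratio A_h/A_s = d_o²(1−k²)/d_s² = (1−k²)/(1−k⁴)^(2/3) = 0.5234.
Mass saving = 1 − 0.5234 = 47.7 %.

47.7 %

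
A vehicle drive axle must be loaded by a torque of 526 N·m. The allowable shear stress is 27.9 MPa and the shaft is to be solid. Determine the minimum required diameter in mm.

For a solid shaft τ_max = 16T/(πd³), so d = (16T/(π τ_allow))^(1/3) = (16·526.0/(π·2.79×10^7))^(1/3) = 0.04579 m.

45.8 mm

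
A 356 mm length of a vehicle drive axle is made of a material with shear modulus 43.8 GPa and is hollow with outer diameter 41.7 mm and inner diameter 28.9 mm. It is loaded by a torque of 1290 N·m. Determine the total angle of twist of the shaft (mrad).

45.9 mrad

J = π(d_o⁴ − d_i⁴)/32 = π(0.0417⁴ − 0.0289⁴)/32 = 2.284×10^-7 m⁴.
θ = T·L/(G·J) = 1290 × 0.356 / (43.8×10⁹ × 2.284×10^-7) = 0.04591 rad.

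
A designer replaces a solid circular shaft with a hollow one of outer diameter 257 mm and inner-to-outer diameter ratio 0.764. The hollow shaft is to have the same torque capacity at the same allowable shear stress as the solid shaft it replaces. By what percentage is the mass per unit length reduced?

45.0 %

Equal τ_max and T ⇒ the solid shaft needs d_s³ = d_o³(1−k⁴), so d_s = 257·(1−0.764⁴)^(1/3) = 223.7 mm.
Area ratio A_h/A_s = d_o²(1−k²)/d_s² = (1−k²)/(1−k⁴)^(2/3) = 0.5496.
Mass saving = 1 − 0.5496 = 45.0 %.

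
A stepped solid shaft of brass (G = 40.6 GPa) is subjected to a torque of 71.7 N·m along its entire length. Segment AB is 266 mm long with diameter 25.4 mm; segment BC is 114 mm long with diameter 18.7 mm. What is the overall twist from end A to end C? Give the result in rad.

0.0283 rad

J_AB = π(0.0254)⁴/32 = 4.09×10^-8 m⁴; J_BC = π(0.0187)⁴/32 = 1.20×10^-8 m⁴.
θ = (T/G)·Σ L_i/J_i = (71.70/40.6×10⁹)·(0.266/4.09×10^-8 + 0.114/1.20×10^-8) = 0.02827 rad.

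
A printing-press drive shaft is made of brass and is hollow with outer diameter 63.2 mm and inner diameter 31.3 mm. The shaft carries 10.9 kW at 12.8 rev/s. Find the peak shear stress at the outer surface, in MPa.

2.91 MPa

ω = 2π·12.8 = 80.42 rad/s, so T = P/ω = 10.9×10³ / 80.42 = 135.5 N·m.
J = π(d_o⁴ − d_i⁴)/32 = π(0.0632⁴ − 0.0313⁴)/32 = 1.472×10^-6 m⁴.
τ_max = T·r/J = 135.5 × 0.0316 / 1.472×10^-6 = 2.909×10^6 Pa.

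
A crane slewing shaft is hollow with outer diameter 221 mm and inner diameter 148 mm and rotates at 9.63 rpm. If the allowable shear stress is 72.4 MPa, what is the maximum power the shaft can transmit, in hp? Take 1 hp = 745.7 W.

166 hp

J = π(d_o⁴ − d_i⁴)/32 = π(0.221⁴ − 0.148⁴)/32 = 1.871×10^-4 m⁴.
T_max = τ_allow·J/r = 7.24×10^7 × 1.871×10^-4 / 0.111 = 122600 N·m.
ω = 2π·9.63/60 = 1.008 rad/s, so P_max = T_max·ω = 1.236×10^5 W.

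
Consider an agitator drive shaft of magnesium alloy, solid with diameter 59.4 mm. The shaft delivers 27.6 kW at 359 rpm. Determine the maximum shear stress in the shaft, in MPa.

17.8 MPa

ω = 2π·359/60 = 37.59 rad/s, so T = P/ω = 27.6×10³ / 37.59 = 734.2 N·m.
J = πd⁴/32 = π(0.0594)⁴/32 = 1.222×10^-6 m⁴.
τ_max = T·r/J = 734.2 × 0.0297 / 1.222×10^-6 = 1.784×10^7 Pa.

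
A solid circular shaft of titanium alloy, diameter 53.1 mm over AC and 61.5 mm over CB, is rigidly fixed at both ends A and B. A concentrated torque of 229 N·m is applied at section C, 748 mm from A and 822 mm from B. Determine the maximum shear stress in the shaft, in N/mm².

Compatibility: T_A·a/J_AC = T_B·b/J_CB with T_A + T_B = T₀.
J_AC = 7.81×10^-7 m⁴, J_CB = 1.40×10^-6 m⁴, so T_A = T₀·(J_AC/a)/((J_AC/a)+(J_CB/b)) = 86.83 N·m, T_B = 142.2 N·m.
τ in each portion: τ_AC = 2.95×10^6 Pa, τ_CB = 3.11×10^6 Pa; maximum is in CB.
τ_max = T_CB·r/J = 142.2·0.0307/1.40×10^-6 = 3.113×10^6 Pa.

3.11 N/mm²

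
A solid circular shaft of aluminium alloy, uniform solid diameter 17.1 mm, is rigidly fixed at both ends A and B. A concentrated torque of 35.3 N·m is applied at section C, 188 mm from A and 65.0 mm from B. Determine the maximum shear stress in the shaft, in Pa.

2.67e7 Pa

With uniform GJ and both ends fixed, compatibility θ_AC = θ_CB gives T_A·a = T_B·b, together with T_A + T_B = T₀.
T_A = T₀·b/(a+b) = 35.30·65.0/253.0 = 9.069 N·m; T_B = 26.23 N·m.
τ in each portion: τ_AC = 9.24×10^6 Pa, τ_CB = 2.67×10^7 Pa; maximum is in CB.
τ_max = T_CB·r/J = 26.23·0.00855/8.39×10^-9 = 2.672×10^7 Pa.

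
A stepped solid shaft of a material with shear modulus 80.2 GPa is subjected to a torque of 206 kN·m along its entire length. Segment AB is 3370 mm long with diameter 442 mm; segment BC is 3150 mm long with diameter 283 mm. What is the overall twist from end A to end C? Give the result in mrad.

J_AB = π(0.442)⁴/32 = 3.75×10^-3 m⁴; J_BC = π(0.283)⁴/32 = 6.30×10^-4 m⁴.
θ = (T/G)·Σ L_i/J_i = (206000/80.2×10⁹)·(3.37/3.75×10^-3 + 3.15/6.30×10^-4) = 0.01516 rad.

15.2 mrad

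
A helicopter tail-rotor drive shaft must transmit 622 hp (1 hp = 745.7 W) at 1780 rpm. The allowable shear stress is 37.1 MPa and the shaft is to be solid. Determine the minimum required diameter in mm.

ω = 2π·1780/60 = 186.4 rad/s, so T = P/ω = 622×745.7 / 186.4 = 2488 N·m.
For a solid shaft τ_max = 16T/(πd³), so d = (16T/(π τ_allow))^(1/3) = (16·2488/(π·3.71×10^7))^(1/3) = 0.06990 m.

69.9 mm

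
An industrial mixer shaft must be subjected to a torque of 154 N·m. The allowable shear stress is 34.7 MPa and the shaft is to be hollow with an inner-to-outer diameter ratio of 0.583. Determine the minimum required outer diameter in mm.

29.5 mm

For a hollow shaft with d_i/d_o = 0.583: τ_max = 16T/(π d_o³ (1−k⁴)), so d_o = [16T/(π τ_allow (1−k⁴))]^(1/3) = [16·154.0/(π·3.47×10^7·0.8845)]^(1/3) = 0.02945 m.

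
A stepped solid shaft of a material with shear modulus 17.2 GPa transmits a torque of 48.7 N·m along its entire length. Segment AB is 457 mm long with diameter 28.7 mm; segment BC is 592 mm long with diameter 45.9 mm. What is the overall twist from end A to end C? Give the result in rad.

0.0233 rad

J_AB = π(0.0287)⁴/32 = 6.66×10^-8 m⁴; J_BC = π(0.0459)⁴/32 = 4.36×10^-7 m⁴.
θ = (T/G)·Σ L_i/J_i = (48.70/17.2×10⁹)·(0.457/6.66×10^-8 + 0.592/4.36×10^-7) = 0.02327 rad.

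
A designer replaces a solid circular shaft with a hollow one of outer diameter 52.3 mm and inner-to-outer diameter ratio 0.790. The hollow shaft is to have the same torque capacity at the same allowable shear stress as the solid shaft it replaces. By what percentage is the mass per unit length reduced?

47.8 %

Equal τ_max and T ⇒ the solid shaft needs d_s³ = d_o³(1−k⁴), so d_s = 52.3·(1−0.790⁴)^(1/3) = 44.37 mm.
Area ratio A_h/A_s = d_o²(1−k²)/d_s² = (1−k²)/(1−k⁴)^(2/3) = 0.5223.
Mass saving = 1 − 0.5223 = 47.8 %.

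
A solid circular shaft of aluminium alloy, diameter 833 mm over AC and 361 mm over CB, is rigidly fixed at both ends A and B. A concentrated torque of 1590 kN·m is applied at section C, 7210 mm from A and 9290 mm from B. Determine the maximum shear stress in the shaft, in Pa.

Compatibility: T_A·a/J_AC = T_B·b/J_CB with T_A + T_B = T₀.
J_AC = 0.0473 m⁴, J_CB = 1.67×10^-3 m⁴, so T_A = T₀·(J_AC/a)/((J_AC/a)+(J_CB/b)) = 1.548e6 N·m, T_B = 42370 N·m.
τ in each portion: τ_AC = 1.36×10^7 Pa, τ_CB = 4.59×10^6 Pa; maximum is in AC.
τ_max = T_AC·r/J = 1.548e6·0.416/0.0473 = 1.364×10^7 Pa.

1.36e7 Pa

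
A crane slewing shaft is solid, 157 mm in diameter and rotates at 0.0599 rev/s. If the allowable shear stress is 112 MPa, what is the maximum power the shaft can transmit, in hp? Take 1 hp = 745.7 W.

43.0 hp

J = πd⁴/32 = π(0.157)⁴/32 = 5.965×10^-5 m⁴.
T_max = τ_allow·J/r = 1.12×10^8 × 5.965×10^-5 / 0.0785 = 85100 N·m.
ω = 2π·0.0599 = 0.3764 rad/s, so P_max = T_max·ω = 3.203×10^4 W.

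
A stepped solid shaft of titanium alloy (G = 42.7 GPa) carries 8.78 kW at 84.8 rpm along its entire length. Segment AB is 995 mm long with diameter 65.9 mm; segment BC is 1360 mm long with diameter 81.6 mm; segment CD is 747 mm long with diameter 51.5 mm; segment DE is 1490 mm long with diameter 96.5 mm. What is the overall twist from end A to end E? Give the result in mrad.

48.8 mrad

ω = 2π·84.8/60 = 8.880 rad/s, so T = P/ω = 8.78×10³ / 8.880 = 988.7 N·m.
J_AB = π(0.0659)⁴/32 = 1.85×10^-6 m⁴; J_BC = π(0.0816)⁴/32 = 4.35×10^-6 m⁴; J_CD = π(0.0515)⁴/32 = 6.91×10^-7 m⁴; J_DE = π(0.0965)⁴/32 = 8.51×10^-6 m⁴.
θ = (T/G)·Σ L_i/J_i = (988.7/42.7×10⁹)·(0.995/1.85×10^-6 + 1.36/4.35×10^-6 + 0.747/6.91×10^-7 + 1.49/8.51×10^-6) = 0.04878 rad.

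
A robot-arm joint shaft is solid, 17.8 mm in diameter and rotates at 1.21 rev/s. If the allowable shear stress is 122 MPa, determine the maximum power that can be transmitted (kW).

J = πd⁴/32 = π(0.0178)⁴/32 = 9.856×10^-9 m⁴.
T_max = τ_allow·J/r = 1.22×10^8 × 9.856×10^-9 / 0.00890 = 135.1 N·m.
ω = 2π·1.21 = 7.603 rad/s, so P_max = T_max·ω = 1027 W.

1.03 kW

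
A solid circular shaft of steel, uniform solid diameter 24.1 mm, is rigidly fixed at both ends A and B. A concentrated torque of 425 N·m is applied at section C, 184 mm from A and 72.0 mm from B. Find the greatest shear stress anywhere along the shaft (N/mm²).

111 N/mm²

With uniform GJ and both ends fixed, compatibility θ_AC = θ_CB gives T_A·a = T_B·b, together with T_A + T_B = T₀.
T_A = T₀·b/(a+b) = 425.0·72.0/256.0 = 119.5 N·m; T_B = 305.5 N·m.
τ in each portion: τ_AC = 4.35×10^7 Pa, τ_CB = 1.11×10^8 Pa; maximum is in CB.
τ_max = T_CB·r/J = 305.5·0.0120/3.31×10^-8 = 1.111×10^8 Pa.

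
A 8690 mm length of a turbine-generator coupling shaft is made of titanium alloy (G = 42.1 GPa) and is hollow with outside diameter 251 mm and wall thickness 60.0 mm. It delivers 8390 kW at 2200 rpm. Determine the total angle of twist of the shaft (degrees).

ω = 2π·2200/60 = 230.4 rad/s, so T = P/ω = 8390×10³ / 230.4 = 36420 N·m.
J = π(d_o⁴ − d_i⁴)/32 = π(0.251⁴ − 0.131⁴)/32 = 3.608×10^-4 m⁴.
θ = T·L/(G·J) = 36420 × 8.69 / (42.1×10⁹ × 3.608×10^-4) = 0.02084 rad.

1.19°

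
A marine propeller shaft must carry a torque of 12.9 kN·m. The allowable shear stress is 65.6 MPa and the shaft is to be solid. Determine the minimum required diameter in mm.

100 mm

For a solid shaft τ_max = 16T/(πd³), so d = (16T/(π τ_allow))^(1/3) = (16·12900/(π·6.56×10^7))^(1/3) = 0.1001 m.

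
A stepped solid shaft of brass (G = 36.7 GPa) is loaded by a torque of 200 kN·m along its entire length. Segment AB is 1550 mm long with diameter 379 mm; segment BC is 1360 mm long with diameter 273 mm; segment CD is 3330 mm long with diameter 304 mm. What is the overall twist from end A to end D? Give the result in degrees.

J_AB = π(0.379)⁴/32 = 2.03×10^-3 m⁴; J_BC = π(0.273)⁴/32 = 5.45×10^-4 m⁴; J_CD = π(0.304)⁴/32 = 8.38×10^-4 m⁴.
θ = (T/G)·Σ L_i/J_i = (200000/36.7×10⁹)·(1.55/2.03×10^-3 + 1.36/5.45×10^-4 + 3.33/8.38×10^-4) = 0.03940 rad.

2.26°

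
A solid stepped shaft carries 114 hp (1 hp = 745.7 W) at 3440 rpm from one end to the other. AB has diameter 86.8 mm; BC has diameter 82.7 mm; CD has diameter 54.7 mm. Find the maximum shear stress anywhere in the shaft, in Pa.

7.34e6 Pa

ω = 2π·3440/60 = 360.2 rad/s, so T = P/ω = 114×745.7 / 360.2 = 236.0 N·m.
Under the same torque, τ_max = 16T/(πd³) is largest where d is smallest — segment CD (d = 54.7 mm).
τ_max = 16·236.0/(π·(0.0547)³) = 7.343×10^6 Pa.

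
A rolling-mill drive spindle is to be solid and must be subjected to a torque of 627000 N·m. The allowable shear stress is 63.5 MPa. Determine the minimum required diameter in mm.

For a solid shaft τ_max = 16T/(πd³), so d = (16T/(π τ_allow))^(1/3) = (16·627000/(π·6.35×10^7))^(1/3) = 0.3691 m.

369 mm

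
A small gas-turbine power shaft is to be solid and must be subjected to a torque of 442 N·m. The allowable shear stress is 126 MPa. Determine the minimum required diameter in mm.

26.1 mm

For a solid shaft τ_max = 16T/(πd³), so d = (16T/(π τ_allow))^(1/3) = (16·442.0/(π·1.26×10^8))^(1/3) = 0.02614 m.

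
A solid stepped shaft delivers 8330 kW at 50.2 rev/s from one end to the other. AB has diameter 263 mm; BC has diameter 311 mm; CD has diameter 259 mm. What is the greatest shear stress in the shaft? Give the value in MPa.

7.74 MPa

ω = 2π·50.2 = 315.4 rad/s, so T = P/ω = 8330×10³ / 315.4 = 26410 N·m.
Under the same torque, τ_max = 16T/(πd³) is largest where d is smallest — segment CD (d = 259 mm).
τ_max = 16·26410/(π·(0.259)³) = 7.742×10^6 Pa.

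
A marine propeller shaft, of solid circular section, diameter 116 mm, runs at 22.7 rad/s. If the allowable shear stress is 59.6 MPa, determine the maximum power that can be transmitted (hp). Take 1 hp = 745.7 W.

J = πd⁴/32 = π(0.116)⁴/32 = 1.778×10^-5 m⁴.
T_max = τ_allow·J/r = 5.96×10^7 × 1.778×10^-5 / 0.0580 = 18270 N·m.
ω = 22.7 rad/s, so P_max = T_max·ω = 4.146×10^5 W.

556 hp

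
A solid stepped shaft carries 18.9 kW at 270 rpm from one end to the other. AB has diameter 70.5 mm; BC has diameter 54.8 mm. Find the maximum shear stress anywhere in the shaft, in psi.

3000 psi

ω = 2π·270/60 = 28.27 rad/s, so T = P/ω = 18.9×10³ / 28.27 = 668.5 N·m.
Under the same torque, τ_max = 16T/(πd³) is largest where d is smallest — segment BC (d = 54.8 mm).
τ_max = 16·668.5/(π·(0.0548)³) = 2.069×10^7 Pa.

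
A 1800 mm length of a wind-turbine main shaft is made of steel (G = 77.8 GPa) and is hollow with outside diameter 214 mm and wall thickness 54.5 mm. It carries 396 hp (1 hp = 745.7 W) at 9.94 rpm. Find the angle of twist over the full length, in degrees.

ω = 2π·9.94/60 = 1.041 rad/s, so T = P/ω = 396×745.7 / 1.041 = 283700 N·m.
J = π(d_o⁴ − d_i⁴)/32 = π(0.214⁴ − 0.105⁴)/32 = 1.940×10^-4 m⁴.
θ = T·L/(G·J) = 283700 × 1.80 / (77.8×10⁹ × 1.940×10^-4) = 0.03384 rad.

1.94°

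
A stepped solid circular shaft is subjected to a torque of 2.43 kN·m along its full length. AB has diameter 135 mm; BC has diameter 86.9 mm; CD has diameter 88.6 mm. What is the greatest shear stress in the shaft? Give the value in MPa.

Under the same torque, τ_max = 16T/(πd³) is largest where d is smallest — segment BC (d = 86.9 mm).
τ_max = 16·2430/(π·(0.0869)³) = 1.886×10^7 Pa.

18.9 MPa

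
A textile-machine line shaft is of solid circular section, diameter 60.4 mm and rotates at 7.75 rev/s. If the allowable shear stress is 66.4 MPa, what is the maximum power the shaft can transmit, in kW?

J = πd⁴/32 = π(0.0604)⁴/32 = 1.307×10^-6 m⁴.
T_max = τ_allow·J/r = 6.64×10^7 × 1.307×10^-6 / 0.0302 = 2873 N·m.
ω = 2π·7.75 = 48.69 rad/s, so P_max = T_max·ω = 1.399×10^5 W.

140 kW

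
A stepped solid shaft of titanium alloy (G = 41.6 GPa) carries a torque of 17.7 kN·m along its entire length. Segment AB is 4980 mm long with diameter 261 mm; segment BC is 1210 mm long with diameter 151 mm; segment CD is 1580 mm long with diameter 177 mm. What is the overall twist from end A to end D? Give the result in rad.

J_AB = π(0.261)⁴/32 = 4.56×10^-4 m⁴; J_BC = π(0.151)⁴/32 = 5.10×10^-5 m⁴; J_CD = π(0.177)⁴/32 = 9.64×10^-5 m⁴.
θ = (T/G)·Σ L_i/J_i = (17700/41.6×10⁹)·(4.98/4.56×10^-4 + 1.21/5.10×10^-5 + 1.58/9.64×10^-5) = 0.02171 rad.

0.0217 rad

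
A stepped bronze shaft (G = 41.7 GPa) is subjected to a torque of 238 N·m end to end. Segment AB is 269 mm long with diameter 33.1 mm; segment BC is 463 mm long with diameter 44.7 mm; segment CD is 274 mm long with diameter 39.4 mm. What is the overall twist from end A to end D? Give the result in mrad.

26.4 mrad

J_AB = π(0.0331)⁴/32 = 1.18×10^-7 m⁴; J_BC = π(0.0447)⁴/32 = 3.92×10^-7 m⁴; J_CD = π(0.0394)⁴/32 = 2.37×10^-7 m⁴.
θ = (T/G)·Σ L_i/J_i = (238.0/41.7×10⁹)·(0.269/1.18×10^-7 + 0.463/3.92×10^-7 + 0.274/2.37×10^-7) = 0.02638 rad.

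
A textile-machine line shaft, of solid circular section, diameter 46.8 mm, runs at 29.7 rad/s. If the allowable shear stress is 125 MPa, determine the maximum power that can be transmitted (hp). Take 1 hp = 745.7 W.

100 hp

J = πd⁴/32 = π(0.0468)⁴/32 = 4.710×10^-7 m⁴.
T_max = τ_allow·J/r = 1.25×10^8 × 4.710×10^-7 / 0.0234 = 2516 N·m.
ω = 29.7 rad/s, so P_max = T_max·ω = 7.472×10^4 W.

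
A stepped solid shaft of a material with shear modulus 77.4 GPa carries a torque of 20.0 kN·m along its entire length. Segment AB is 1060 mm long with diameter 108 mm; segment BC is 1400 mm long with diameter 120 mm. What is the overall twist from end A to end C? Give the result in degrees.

J_AB = π(0.108)⁴/32 = 1.34×10^-5 m⁴; J_BC = π(0.120)⁴/32 = 2.04×10^-5 m⁴.
θ = (T/G)·Σ L_i/J_i = (20000/77.4×10⁹)·(1.06/1.34×10^-5 + 1.40/2.04×10^-5) = 0.03828 rad.

2.19°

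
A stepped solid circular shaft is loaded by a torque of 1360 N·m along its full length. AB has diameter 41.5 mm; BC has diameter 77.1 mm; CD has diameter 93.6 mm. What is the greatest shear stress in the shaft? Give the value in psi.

14100 psi

Under the same torque, τ_max = 16T/(πd³) is largest where d is smallest — segment AB (d = 41.5 mm).
τ_max = 16·1360/(π·(0.0415)³) = 9.691×10^7 Pa.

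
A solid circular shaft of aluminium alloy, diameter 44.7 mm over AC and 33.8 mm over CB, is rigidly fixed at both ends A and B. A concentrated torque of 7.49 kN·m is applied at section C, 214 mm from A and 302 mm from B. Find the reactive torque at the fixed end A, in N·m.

6080 N·m

Compatibility: T_A·a/J_AC = T_B·b/J_CB with T_A + T_B = T₀.
J_AC = 3.92×10^-7 m⁴, J_CB = 1.28×10^-7 m⁴, so T_A = T₀·(J_AC/a)/((J_AC/a)+(J_CB/b)) = 6081 N·m, T_B = 1409 N·m.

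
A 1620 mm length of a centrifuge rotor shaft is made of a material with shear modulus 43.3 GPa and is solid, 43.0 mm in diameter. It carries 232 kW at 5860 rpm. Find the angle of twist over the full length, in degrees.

ω = 2π·5860/60 = 613.7 rad/s, so T = P/ω = 232×10³ / 613.7 = 378.1 N·m.
J = πd⁴/32 = π(0.0430)⁴/32 = 3.356×10^-7 m⁴.
θ = T·L/(G·J) = 378.1 × 1.62 / (43.3×10⁹ × 3.356×10^-7) = 0.04214 rad.

2.41°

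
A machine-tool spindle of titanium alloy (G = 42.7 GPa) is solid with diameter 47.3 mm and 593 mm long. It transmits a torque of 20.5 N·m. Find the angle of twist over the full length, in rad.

5.79e-4 rad

J = πd⁴/32 = π(0.0473)⁴/32 = 4.914×10^-7 m⁴.
θ = T·L/(G·J) = 20.50 × 0.593 / (42.7×10⁹ × 4.914×10^-7) = 5.793×10^-4 rad.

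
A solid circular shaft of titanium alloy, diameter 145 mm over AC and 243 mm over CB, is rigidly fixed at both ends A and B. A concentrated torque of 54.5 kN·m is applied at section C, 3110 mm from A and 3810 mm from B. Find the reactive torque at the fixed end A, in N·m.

7330 N·m

Compatibility: T_A·a/J_AC = T_B·b/J_CB with T_A + T_B = T₀.
J_AC = 4.34×10^-5 m⁴, J_CB = 3.42×10^-4 m⁴, so T_A = T₀·(J_AC/a)/((J_AC/a)+(J_CB/b)) = 7327 N·m, T_B = 47170 N·m.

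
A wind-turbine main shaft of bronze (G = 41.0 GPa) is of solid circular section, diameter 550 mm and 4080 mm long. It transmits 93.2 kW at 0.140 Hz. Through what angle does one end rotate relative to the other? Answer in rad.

0.00117 rad

ω = 2π·0.140 = 0.8796 rad/s, so T = P/ω = 93.2×10³ / 0.8796 = 106000 N·m.
J = πd⁴/32 = π(0.550)⁴/32 = 8.984×10^-3 m⁴.
θ = T·L/(G·J) = 106000 × 4.08 / (41.0×10⁹ × 8.984×10^-3) = 1.174×10^-3 rad.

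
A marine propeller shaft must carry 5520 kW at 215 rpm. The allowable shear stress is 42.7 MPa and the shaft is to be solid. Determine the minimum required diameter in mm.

ω = 2π·215/60 = 22.51 rad/s, so T = P/ω = 5520×10³ / 22.51 = 245200 N·m.
For a solid shaft τ_max = 16T/(πd³), so d = (16T/(π τ_allow))^(1/3) = (16·245200/(π·4.27×10^7))^(1/3) = 0.3081 m.

308 mm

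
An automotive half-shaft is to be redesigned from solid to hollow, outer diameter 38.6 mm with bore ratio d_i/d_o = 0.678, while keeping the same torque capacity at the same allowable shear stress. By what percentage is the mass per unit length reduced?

Equal τ_max and T ⇒ the solid shaft needs d_s³ = d_o³(1−k⁴), so d_s = 38.6·(1−0.678⁴)^(1/3) = 35.66 mm.
Area ratio A_h/A_s = d_o²(1−k²)/d_s² = (1−k²)/(1−k⁴)^(2/3) = 0.6330.
Mass saving = 1 − 0.6330 = 36.7 %.

36.7 %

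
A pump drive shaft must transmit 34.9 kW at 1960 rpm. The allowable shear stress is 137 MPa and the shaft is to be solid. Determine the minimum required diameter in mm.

18.5 mm

ω = 2π·1960/60 = 205.3 rad/s, so T = P/ω = 34.9×10³ / 205.3 = 170.0 N·m.
For a solid shaft τ_max = 16T/(πd³), so d = (16T/(π τ_allow))^(1/3) = (16·170.0/(π·1.37×10^8))^(1/3) = 0.01849 m.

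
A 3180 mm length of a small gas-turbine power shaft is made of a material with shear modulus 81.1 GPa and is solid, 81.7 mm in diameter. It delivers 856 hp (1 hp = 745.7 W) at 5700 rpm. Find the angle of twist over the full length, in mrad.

9.59 mrad

ω = 2π·5700/60 = 596.9 rad/s, so T = P/ω = 856×745.7 / 596.9 = 1069 N·m.
J = πd⁴/32 = π(0.0817)⁴/32 = 4.374×10^-6 m⁴.
θ = T·L/(G·J) = 1069 × 3.18 / (81.1×10⁹ × 4.374×10^-6) = 9.586×10^-3 rad.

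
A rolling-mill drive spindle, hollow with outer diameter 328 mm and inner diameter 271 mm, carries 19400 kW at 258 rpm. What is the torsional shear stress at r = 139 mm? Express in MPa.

164 MPa

ω = 2π·258/60 = 27.02 rad/s, so T = P/ω = 19400×10³ / 27.02 = 718000 N·m.
J = π(d_o⁴ − d_i⁴)/32 = π(0.328⁴ − 0.271⁴)/32 = 6.068×10^-4 m⁴.
Shear stress varies linearly with radius: τ = T·r/J = 718000 × 0.139 / 6.068×10^-4 = 1.645×10^8 Pa.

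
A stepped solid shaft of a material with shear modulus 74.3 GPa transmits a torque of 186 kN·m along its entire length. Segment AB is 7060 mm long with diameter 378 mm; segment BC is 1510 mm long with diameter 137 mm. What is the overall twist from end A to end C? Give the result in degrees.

J_AB = π(0.378)⁴/32 = 2.00×10^-3 m⁴; J_BC = π(0.137)⁴/32 = 3.46×10^-5 m⁴.
θ = (T/G)·Σ L_i/J_i = (186000/74.3×10⁹)·(7.06/2.00×10^-3 + 1.51/3.46×10^-5) = 0.1181 rad.

6.77°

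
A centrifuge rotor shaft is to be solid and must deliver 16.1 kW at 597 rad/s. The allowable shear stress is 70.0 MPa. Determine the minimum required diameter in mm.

12.5 mm

ω = 597 rad/s, so T = P/ω = 16.1×10³ / 597.0 = 26.97 N·m.
For a solid shaft τ_max = 16T/(πd³), so d = (16T/(π τ_allow))^(1/3) = (16·26.97/(π·7.00×10^7))^(1/3) = 0.01252 m.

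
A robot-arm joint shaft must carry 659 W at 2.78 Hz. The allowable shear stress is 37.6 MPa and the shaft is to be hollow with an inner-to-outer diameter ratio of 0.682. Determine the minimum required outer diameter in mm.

ω = 2π·2.78 = 17.47 rad/s, so T = P/ω = 659 / 17.47 = 37.73 N·m.
For a hollow shaft with d_i/d_o = 0.682: τ_max = 16T/(π d_o³ (1−k⁴)), so d_o = [16T/(π τ_allow (1−k⁴))]^(1/3) = [16·37.73/(π·3.76×10^7·0.7837)]^(1/3) = 0.01868 m.

18.7 mm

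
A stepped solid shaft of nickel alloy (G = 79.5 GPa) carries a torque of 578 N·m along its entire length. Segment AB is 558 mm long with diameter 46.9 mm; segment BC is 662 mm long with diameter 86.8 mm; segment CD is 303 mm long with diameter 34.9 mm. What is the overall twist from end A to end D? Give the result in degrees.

1.41°

J_AB = π(0.0469)⁴/32 = 4.75×10^-7 m⁴; J_BC = π(0.0868)⁴/32 = 5.57×10^-6 m⁴; J_CD = π(0.0349)⁴/32 = 1.46×10^-7 m⁴.
θ = (T/G)·Σ L_i/J_i = (578.0/79.5×10⁹)·(0.558/4.75×10^-7 + 0.662/5.57×10^-6 + 0.303/1.46×10^-7) = 0.02453 rad.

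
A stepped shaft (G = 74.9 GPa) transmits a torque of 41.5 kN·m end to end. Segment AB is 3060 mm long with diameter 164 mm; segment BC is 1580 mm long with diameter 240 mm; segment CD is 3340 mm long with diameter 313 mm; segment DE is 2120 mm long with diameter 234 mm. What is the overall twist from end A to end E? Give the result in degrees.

J_AB = π(0.164)⁴/32 = 7.10×10^-5 m⁴; J_BC = π(0.240)⁴/32 = 3.26×10^-4 m⁴; J_CD = π(0.313)⁴/32 = 9.42×10^-4 m⁴; J_DE = π(0.234)⁴/32 = 2.94×10^-4 m⁴.
θ = (T/G)·Σ L_i/J_i = (41500/74.9×10⁹)·(3.06/7.10×10^-5 + 1.58/3.26×10^-4 + 3.34/9.42×10^-4 + 2.12/2.94×10^-4) = 0.03252 rad.

1.86°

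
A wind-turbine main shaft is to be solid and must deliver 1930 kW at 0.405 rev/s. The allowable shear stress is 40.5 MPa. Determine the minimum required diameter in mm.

457 mm

ω = 2π·0.405 = 2.545 rad/s, so T = P/ω = 1930×10³ / 2.545 = 758400 N·m.
For a solid shaft τ_max = 16T/(πd³), so d = (16T/(π τ_allow))^(1/3) = (16·758400/(π·4.05×10^7))^(1/3) = 0.4569 m.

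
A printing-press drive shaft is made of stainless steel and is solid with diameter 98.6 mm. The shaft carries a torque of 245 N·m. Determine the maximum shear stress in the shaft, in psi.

J = πd⁴/32 = π(0.0986)⁴/32 = 9.279×10^-6 m⁴.
τ_max = T·r/J = 245.0 × 0.0493 / 9.279×10^-6 = 1.302×10^6 Pa.

189 psi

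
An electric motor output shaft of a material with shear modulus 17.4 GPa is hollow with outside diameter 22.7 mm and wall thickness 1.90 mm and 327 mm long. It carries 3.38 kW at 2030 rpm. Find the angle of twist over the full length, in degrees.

ω = 2π·2030/60 = 212.6 rad/s, so T = P/ω = 3.38×10³ / 212.6 = 15.90 N·m.
J = π(d_o⁴ − d_i⁴)/32 = π(0.0227⁴ − 0.0189⁴)/32 = 1.354×10^-8 m⁴.
θ = T·L/(G·J) = 15.90 × 0.327 / (17.4×10⁹ × 1.354×10^-8) = 0.02207 rad.

1.26°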